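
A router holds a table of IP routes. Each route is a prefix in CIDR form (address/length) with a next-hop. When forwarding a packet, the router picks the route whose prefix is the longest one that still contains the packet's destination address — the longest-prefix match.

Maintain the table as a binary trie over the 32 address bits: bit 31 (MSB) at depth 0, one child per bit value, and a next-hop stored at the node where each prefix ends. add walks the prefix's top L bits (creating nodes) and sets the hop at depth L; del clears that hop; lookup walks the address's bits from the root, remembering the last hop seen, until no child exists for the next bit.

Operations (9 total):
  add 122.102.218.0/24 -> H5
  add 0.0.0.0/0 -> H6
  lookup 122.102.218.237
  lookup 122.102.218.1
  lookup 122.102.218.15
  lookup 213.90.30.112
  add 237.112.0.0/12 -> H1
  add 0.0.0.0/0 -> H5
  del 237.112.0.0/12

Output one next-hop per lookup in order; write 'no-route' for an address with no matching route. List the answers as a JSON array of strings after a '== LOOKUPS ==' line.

Process each operation:
  add 122.102.218.0/24 -> H5 at depth 24
  add 0.0.0.0/0 -> H6 at depth 0
  Q 122.102.218.237: descend 011110100110011011011010 ; hops seen [H6,H5] ; pick H5
  Q 122.102.218.1: descend 011110100110011011011010 ; hops seen [H6,H5] ; pick H5
  Q 122.102.218.15: descend 011110100110011011011010 ; hops seen [H6,H5] ; pick H5
  Q 213.90.30.112: descend ε ; hops seen [H6] ; pick H6
  add 237.112.0.0/12 -> H1 at depth 12
  add 0.0.0.0/0 -> H5 at depth 0
  - 237.112.0.0/12 clear@12

== LOOKUPS ==
["H5","H5","H5","H6"]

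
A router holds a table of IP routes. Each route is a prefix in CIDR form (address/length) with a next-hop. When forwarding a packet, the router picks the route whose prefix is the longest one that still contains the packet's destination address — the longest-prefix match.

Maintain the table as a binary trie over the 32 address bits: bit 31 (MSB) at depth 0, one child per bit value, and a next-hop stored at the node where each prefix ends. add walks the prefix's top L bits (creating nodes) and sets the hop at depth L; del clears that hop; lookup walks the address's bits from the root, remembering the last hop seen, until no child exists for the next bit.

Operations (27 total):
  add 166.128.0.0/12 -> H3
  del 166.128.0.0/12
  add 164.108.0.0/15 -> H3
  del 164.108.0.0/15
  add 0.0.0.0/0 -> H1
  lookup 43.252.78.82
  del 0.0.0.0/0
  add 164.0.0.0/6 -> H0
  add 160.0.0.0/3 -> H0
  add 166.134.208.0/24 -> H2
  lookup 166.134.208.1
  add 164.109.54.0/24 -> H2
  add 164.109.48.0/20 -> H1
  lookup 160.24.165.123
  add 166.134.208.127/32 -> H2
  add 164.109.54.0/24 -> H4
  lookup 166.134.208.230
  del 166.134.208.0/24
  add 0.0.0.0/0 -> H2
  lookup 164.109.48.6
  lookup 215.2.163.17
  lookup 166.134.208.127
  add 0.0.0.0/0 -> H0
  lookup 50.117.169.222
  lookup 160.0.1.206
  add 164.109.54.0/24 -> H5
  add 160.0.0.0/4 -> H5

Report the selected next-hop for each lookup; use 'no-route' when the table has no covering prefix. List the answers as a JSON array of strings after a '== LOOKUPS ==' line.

Apply in order:
  add 166.128.0.0/12 -> H3 at depth 12
  - 166.128.0.0/12 clear@12
  add 164.108.0.0/15 -> H3 at depth 15
  - 164.108.0.0/15 clear@15
  add 0.0.0.0/0 -> H1 at depth 0
  ? 43.252.78.82  path d0:H1  best=H1
  - 0.0.0.0/0 clear@0
  add 164.0.0.0/6 -> H0 at depth 6
  add 160.0.0.0/3 -> H0 at depth 3
  add 166.134.208.0/24 -> H2 at depth 24
  ? 166.134.208.1  path d0:-→d1:-→d2:-→d3:H0→d4:-→d5:-→d6:H0→d7:-→d8:-→d9:-→d10:-→d11:-→d12:-→d13:-→d14:-→d15:-→d16:-→d17:-→d18:-→d19:-→d20:-→d21:-→d22:-→d23:-→d24:H2  best=H2
  add 164.109.54.0/24 -> H2 at depth 24
  add 164.109.48.0/20 -> H1 at depth 20
  ? 160.24.165.123  path d0:-→d1:-→d2:-→d3:H0→d4:-→d5:-  best=H0
  add 166.134.208.127/32 -> H2 at depth 32
  add 164.109.54.0/24 -> H4 at depth 24
  ? 166.134.208.230  path d0:-→d1:-→d2:-→d3:H0→d4:-→d5:-→d6:H0→d7:-→d8:-→d9:-→d10:-→d11:-→d12:-→d13:-→d14:-→d15:-→d16:-→d17:-→d18:-→d19:-→d20:-→d21:-→d22:-→d23:-→d24:H2  best=H2
  - 166.134.208.0/24 clear@24
  add 0.0.0.0/0 -> H2 at depth 0
  ? 164.109.48.6  path d0:H2→d1:-→d2:-→d3:H0→d4:-→d5:-→d6:H0→d7:-→d8:-→d9:-→d10:-→d11:-→d12:-→d13:-→d14:-→d15:-→d16:-→d17:-→d18:-→d19:-→d20:H1→d21:-  best=H1
  ? 215.2.163.17  path d0:H2→d1:-  best=H2
  ? 166.134.208.127  path d0:H2→d1:-→d2:-→d3:H0→d4:-→d5:-→d6:H0→d7:-→d8:-→d9:-→d10:-→d11:-→d12:-→d13:-→d14:-→d15:-→d16:-→d17:-→d18:-→d19:-→d20:-→d21:-→d22:-→d23:-→d24:-→d25:-→d26:-→d27:-→d28:-→d29:-→d30:-→d31:-→d32:H2  best=H2
  add 0.0.0.0/0 -> H0 at depth 0
  ? 50.117.169.222  path d0:H0  best=H0
  ? 160.0.1.206  path d0:H0→d1:-→d2:-→d3:H0→d4:-→d5:-  best=H0
  add 164.109.54.0/24 -> H5 at depth 24
  add 160.0.0.0/4 -> H5 at depth 4

== LOOKUPS ==
["H1","H2","H0","H2","H1","H2","H2","H0","H0"]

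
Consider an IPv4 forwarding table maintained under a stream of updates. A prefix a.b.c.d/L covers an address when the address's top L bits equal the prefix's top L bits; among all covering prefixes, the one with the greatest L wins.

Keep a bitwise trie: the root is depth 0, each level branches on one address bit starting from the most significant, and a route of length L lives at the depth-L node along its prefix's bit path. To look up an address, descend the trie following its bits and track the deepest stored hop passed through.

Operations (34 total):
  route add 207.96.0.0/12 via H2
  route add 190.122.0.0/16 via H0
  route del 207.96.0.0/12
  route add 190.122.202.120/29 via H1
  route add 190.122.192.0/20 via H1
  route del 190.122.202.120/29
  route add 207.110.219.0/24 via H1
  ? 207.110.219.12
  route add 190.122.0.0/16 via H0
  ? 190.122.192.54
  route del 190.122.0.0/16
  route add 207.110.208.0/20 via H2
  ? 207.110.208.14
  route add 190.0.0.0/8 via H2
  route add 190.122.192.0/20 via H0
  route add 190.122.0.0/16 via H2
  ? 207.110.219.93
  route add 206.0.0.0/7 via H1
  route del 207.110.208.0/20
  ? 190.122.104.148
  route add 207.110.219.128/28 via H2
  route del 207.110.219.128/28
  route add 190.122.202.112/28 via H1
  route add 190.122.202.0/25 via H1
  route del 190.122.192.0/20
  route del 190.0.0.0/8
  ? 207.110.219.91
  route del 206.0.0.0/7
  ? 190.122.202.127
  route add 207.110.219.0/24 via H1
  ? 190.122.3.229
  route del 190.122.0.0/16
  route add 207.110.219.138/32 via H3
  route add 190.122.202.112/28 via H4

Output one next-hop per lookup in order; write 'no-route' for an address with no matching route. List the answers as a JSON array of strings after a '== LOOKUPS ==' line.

Apply in order:
  add 207.96.0.0/12 -> H2 at depth 12
  add 190.122.0.0/16 -> H0 at depth 16
  - 207.96.0.0/12 clear@12
  add 190.122.202.120/29 -> H1 at depth 29
  add 190.122.192.0/20 -> H1 at depth 20
  - 190.122.202.120/29 clear@29
  add 207.110.219.0/24 -> H1 at depth 24
  Q 207.110.219.12: descend 110011110110111011011011 ; hops seen [H1] ; pick H1
  add 190.122.0.0/16 -> H0 at depth 16
  Q 190.122.192.54: descend 10111110011110101100 ; hops seen [H0,H1] ; pick H1
  - 190.122.0.0/16 clear@16
  add 207.110.208.0/20 -> H2 at depth 20
  Q 207.110.208.14: descend 11001111011011101101 ; hops seen [H2] ; pick H2
  add 190.0.0.0/8 -> H2 at depth 8
  add 190.122.192.0/20 -> H0 at depth 20
  add 190.122.0.0/16 -> H2 at depth 16
  Q 207.110.219.93: descend 110011110110111011011011 ; hops seen [H2,H1] ; pick H1
  add 206.0.0.0/7 -> H1 at depth 7
  - 207.110.208.0/20 clear@20
  Q 190.122.104.148: descend 1011111001111010 ; hops seen [H2,H2] ; pick H2
  add 207.110.219.128/28 -> H2 at depth 28
  - 207.110.219.128/28 clear@28
  add 190.122.202.112/28 -> H1 at depth 28
  add 190.122.202.0/25 -> H1 at depth 25
  - 190.122.192.0/20 clear@20
  - 190.0.0.0/8 clear@8
  Q 207.110.219.91: descend 110011110110111011011011 ; hops seen [H1,H1] ; pick H1
  - 206.0.0.0/7 clear@7
  Q 190.122.202.127: descend 10111110011110101100101001111 ; hops seen [H2,H1,H1] ; pick H1
  add 207.110.219.0/24 -> H1 at depth 24
  Q 190.122.3.229: descend 1011111001111010 ; hops seen [H2] ; pick H2
  - 190.122.0.0/16 clear@16
  add 207.110.219.138/32 -> H3 at depth 32
  add 190.122.202.112/28 -> H4 at depth 28

== LOOKUPS ==
["H1","H1","H2","H1","H2","H1","H1","H2"]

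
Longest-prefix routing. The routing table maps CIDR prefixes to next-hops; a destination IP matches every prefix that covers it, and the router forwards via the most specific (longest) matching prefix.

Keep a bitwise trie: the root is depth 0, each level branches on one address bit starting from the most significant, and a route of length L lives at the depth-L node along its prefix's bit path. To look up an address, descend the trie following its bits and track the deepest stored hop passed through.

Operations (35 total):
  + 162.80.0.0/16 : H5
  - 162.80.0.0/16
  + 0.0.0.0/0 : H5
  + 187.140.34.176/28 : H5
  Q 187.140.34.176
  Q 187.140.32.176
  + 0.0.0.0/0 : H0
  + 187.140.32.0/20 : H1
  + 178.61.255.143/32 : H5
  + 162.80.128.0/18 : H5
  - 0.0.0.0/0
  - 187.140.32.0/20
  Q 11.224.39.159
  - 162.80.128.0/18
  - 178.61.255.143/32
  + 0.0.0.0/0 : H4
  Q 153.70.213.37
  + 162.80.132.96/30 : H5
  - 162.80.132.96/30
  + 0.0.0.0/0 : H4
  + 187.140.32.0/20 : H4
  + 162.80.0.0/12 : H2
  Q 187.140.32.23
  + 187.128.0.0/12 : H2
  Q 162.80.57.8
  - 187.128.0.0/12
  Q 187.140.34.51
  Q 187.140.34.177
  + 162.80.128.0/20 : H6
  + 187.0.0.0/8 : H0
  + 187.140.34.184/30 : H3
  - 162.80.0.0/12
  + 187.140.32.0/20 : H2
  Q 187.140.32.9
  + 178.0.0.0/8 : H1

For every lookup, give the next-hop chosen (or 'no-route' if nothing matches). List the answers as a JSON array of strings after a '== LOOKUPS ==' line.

Process each operation:
  add 162.80.0.0/16 -> H5 at depth 16
  del 162.80.0.0/16 (clear depth 16)
  add 0.0.0.0/0 -> H5 at depth 0
  add 187.140.34.176/28 -> H5 at depth 28
  lookup 187.140.34.176: bits 1011101110001100001000101011 walk d0:H5→d1:-→d2:-→d3:-→d4:-→d5:-→d6:-→d7:-→d8:-→d9:-→d10:-→d11:-→d12:-→d13:-→d14:-→d15:-→d16:-→d17:-→d18:-→d19:-→d20:-→d21:-→d22:-→d23:-→d24:-→d25:-→d26:-→d27:-→d28:H5 -> H5
  lookup 187.140.32.176: bits 1011101110001100001000 walk d0:H5→d1:-→d2:-→d3:-→d4:-→d5:-→d6:-→d7:-→d8:-→d9:-→d10:-→d11:-→d12:-→d13:-→d14:-→d15:-→d16:-→d17:-→d18:-→d19:-→d20:-→d21:-→d22:- -> H5
  add 0.0.0.0/0 -> H0 at depth 0
  add 187.140.32.0/20 -> H1 at depth 20
  add 178.61.255.143/32 -> H5 at depth 32
  add 162.80.128.0/18 -> H5 at depth 18
  del 0.0.0.0/0 (clear depth 0)
  del 187.140.32.0/20 (clear depth 20)
  lookup 11.224.39.159: bits ε walk d0:- -> no-route
  del 162.80.128.0/18 (clear depth 18)
  del 178.61.255.143/32 (clear depth 32)
  add 0.0.0.0/0 -> H4 at depth 0
  lookup 153.70.213.37: bits 10 walk d0:H4→d1:-→d2:- -> H4
  add 162.80.132.96/30 -> H5 at depth 30
  del 162.80.132.96/30 (clear depth 30)
  add 0.0.0.0/0 -> H4 at depth 0
  add 187.140.32.0/20 -> H4 at depth 20
  add 162.80.0.0/12 -> H2 at depth 12
  lookup 187.140.32.23: bits 1011101110001100001000 walk d0:H4→d1:-→d2:-→d3:-→d4:-→d5:-→d6:-→d7:-→d8:-→d9:-→d10:-→d11:-→d12:-→d13:-→d14:-→d15:-→d16:-→d17:-→d18:-→d19:-→d20:H4→d21:-→d22:- -> H4
  add 187.128.0.0/12 -> H2 at depth 12
  lookup 162.80.57.8: bits 1010001001010000 walk d0:H4→d1:-→d2:-→d3:-→d4:-→d5:-→d6:-→d7:-→d8:-→d9:-→d10:-→d11:-→d12:H2→d13:-→d14:-→d15:-→d16:- -> H2
  del 187.128.0.0/12 (clear depth 12)
  lookup 187.140.34.51: bits 101110111000110000100010 walk d0:H4→d1:-→d2:-→d3:-→d4:-→d5:-→d6:-→d7:-→d8:-→d9:-→d10:-→d11:-→d12:-→d13:-→d14:-→d15:-→d16:-→d17:-→d18:-→d19:-→d20:H4→d21:-→d22:-→d23:-→d24:- -> H4
  lookup 187.140.34.177: bits 1011101110001100001000101011 walk d0:H4→d1:-→d2:-→d3:-→d4:-→d5:-→d6:-→d7:-→d8:-→d9:-→d10:-→d11:-→d12:-→d13:-→d14:-→d15:-→d16:-→d17:-→d18:-→d19:-→d20:H4→d21:-→d22:-→d23:-→d24:-→d25:-→d26:-→d27:-→d28:H5 -> H5
  add 162.80.128.0/20 -> H6 at depth 20
  add 187.0.0.0/8 -> H0 at depth 8
  add 187.140.34.184/30 -> H3 at depth 30
  del 162.80.0.0/12 (clear depth 12)
  add 187.140.32.0/20 -> H2 at depth 20
  lookup 187.140.32.9: bits 1011101110001100001000 walk d0:H4→d1:-→d2:-→d3:-→d4:-→d5:-→d6:-→d7:-→d8:H0→d9:-→d10:-→d11:-→d12:-→d13:-→d14:-→d15:-→d16:-→d17:-→d18:-→d19:-→d20:H2→d21:-→d22:- -> H2
  add 178.0.0.0/8 -> H1 at depth 8

== LOOKUPS ==
["H5","H5","no-route","H4","H4","H2","H4","H5","H2"]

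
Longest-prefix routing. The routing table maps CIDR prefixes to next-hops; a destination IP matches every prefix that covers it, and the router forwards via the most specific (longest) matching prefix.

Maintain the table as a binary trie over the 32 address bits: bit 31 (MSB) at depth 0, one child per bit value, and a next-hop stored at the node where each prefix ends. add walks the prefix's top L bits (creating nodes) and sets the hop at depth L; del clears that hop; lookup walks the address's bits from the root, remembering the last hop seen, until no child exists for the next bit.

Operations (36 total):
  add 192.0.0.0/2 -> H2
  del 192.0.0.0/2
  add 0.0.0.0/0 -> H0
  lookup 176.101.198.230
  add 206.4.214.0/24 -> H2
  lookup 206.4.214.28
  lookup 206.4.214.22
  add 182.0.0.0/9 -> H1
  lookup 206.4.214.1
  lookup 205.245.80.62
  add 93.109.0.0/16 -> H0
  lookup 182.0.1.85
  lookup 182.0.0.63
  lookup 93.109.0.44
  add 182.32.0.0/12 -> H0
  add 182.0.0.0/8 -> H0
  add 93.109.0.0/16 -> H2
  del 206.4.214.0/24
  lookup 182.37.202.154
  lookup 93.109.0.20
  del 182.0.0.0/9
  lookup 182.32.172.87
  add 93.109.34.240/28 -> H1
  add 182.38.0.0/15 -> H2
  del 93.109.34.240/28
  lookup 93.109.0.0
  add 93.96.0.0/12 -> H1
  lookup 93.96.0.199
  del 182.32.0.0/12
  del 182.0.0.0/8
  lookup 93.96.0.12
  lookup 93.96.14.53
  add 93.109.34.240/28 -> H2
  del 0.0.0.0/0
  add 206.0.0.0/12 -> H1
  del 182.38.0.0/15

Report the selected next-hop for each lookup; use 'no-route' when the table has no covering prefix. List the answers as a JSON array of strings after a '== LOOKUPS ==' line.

Trace:
  + 192.0.0.0/2 (H2) depth=2
  - 192.0.0.0/2 clear@2
  + 0.0.0.0/0 (H0) depth=0
  lookup 176.101.198.230: bits 1 walk d0:H0→d1:- -> H0
  + 206.4.214.0/24 (H2) depth=24
  lookup 206.4.214.28: bits 110011100000010011010110 walk d0:H0→d1:-→d2:-→d3:-→d4:-→d5:-→d6:-→d7:-→d8:-→d9:-→d10:-→d11:-→d12:-→d13:-→d14:-→d15:-→d16:-→d17:-→d18:-→d19:-→d20:-→d21:-→d22:-→d23:-→d24:H2 -> H2
  lookup 206.4.214.22: bits 110011100000010011010110 walk d0:H0→d1:-→d2:-→d3:-→d4:-→d5:-→d6:-→d7:-→d8:-→d9:-→d10:-→d11:-→d12:-→d13:-→d14:-→d15:-→d16:-→d17:-→d18:-→d19:-→d20:-→d21:-→d22:-→d23:-→d24:H2 -> H2
  + 182.0.0.0/9 (H1) depth=9
  lookup 206.4.214.1: bits 110011100000010011010110 walk d0:H0→d1:-→d2:-→d3:-→d4:-→d5:-→d6:-→d7:-→d8:-→d9:-→d10:-→d11:-→d12:-→d13:-→d14:-→d15:-→d16:-→d17:-→d18:-→d19:-→d20:-→d21:-→d22:-→d23:-→d24:H2 -> H2
  lookup 205.245.80.62: bits 110011 walk d0:H0→d1:-→d2:-→d3:-→d4:-→d5:-→d6:- -> H0
  + 93.109.0.0/16 (H0) depth=16
  lookup 182.0.1.85: bits 101101100 walk d0:H0→d1:-→d2:-→d3:-→d4:-→d5:-→d6:-→d7:-→d8:-→d9:H1 -> H1
  lookup 182.0.0.63: bits 101101100 walk d0:H0→d1:-→d2:-→d3:-→d4:-→d5:-→d6:-→d7:-→d8:-→d9:H1 -> H1
  lookup 93.109.0.44: bits 0101110101101101 walk d0:H0→d1:-→d2:-→d3:-→d4:-→d5:-→d6:-→d7:-→d8:-→d9:-→d10:-→d11:-→d12:-→d13:-→d14:-→d15:-→d16:H0 -> H0
  + 182.32.0.0/12 (H0) depth=12
  + 182.0.0.0/8 (H0) depth=8
  + 93.109.0.0/16 (H2) depth=16
  - 206.4.214.0/24 clear@24
  lookup 182.37.202.154: bits 101101100010 walk d0:H0→d1:-→d2:-→d3:-→d4:-→d5:-→d6:-→d7:-→d8:H0→d9:H1→d10:-→d11:-→d12:H0 -> H0
  lookup 93.109.0.20: bits 0101110101101101 walk d0:H0→d1:-→d2:-→d3:-→d4:-→d5:-→d6:-→d7:-→d8:-→d9:-→d10:-→d11:-→d12:-→d13:-→d14:-→d15:-→d16:H2 -> H2
  - 182.0.0.0/9 clear@9
  lookup 182.32.172.87: bits 101101100010 walk d0:H0→d1:-→d2:-→d3:-→d4:-→d5:-→d6:-→d7:-→d8:H0→d9:-→d10:-→d11:-→d12:H0 -> H0
  + 93.109.34.240/28 (H1) depth=28
  + 182.38.0.0/15 (H2) depth=15
  - 93.109.34.240/28 clear@28
  lookup 93.109.0.0: bits 010111010110110100 walk d0:H0→d1:-→d2:-→d3:-→d4:-→d5:-→d6:-→d7:-→d8:-→d9:-→d10:-→d11:-→d12:-→d13:-→d14:-→d15:-→d16:H2→d17:-→d18:- -> H2
  + 93.96.0.0/12 (H1) depth=12
  lookup 93.96.0.199: bits 010111010110 walk d0:H0→d1:-→d2:-→d3:-→d4:-→d5:-→d6:-→d7:-→d8:-→d9:-→d10:-→d11:-→d12:H1 -> H1
  - 182.32.0.0/12 clear@12
  - 182.0.0.0/8 clear@8
  lookup 93.96.0.12: bits 010111010110 walk d0:H0→d1:-→d2:-→d3:-→d4:-→d5:-→d6:-→d7:-→d8:-→d9:-→d10:-→d11:-→d12:H1 -> H1
  lookup 93.96.14.53: bits 010111010110 walk d0:H0→d1:-→d2:-→d3:-→d4:-→d5:-→d6:-→d7:-→d8:-→d9:-→d10:-→d11:-→d12:H1 -> H1
  + 93.109.34.240/28 (H2) depth=28
  - 0.0.0.0/0 clear@0
  + 206.0.0.0/12 (H1) depth=12
  - 182.38.0.0/15 clear@15

== LOOKUPS ==
["H0","H2","H2","H2","H0","H1","H1","H0","H0","H2","H0","H2","H1","H1","H1"]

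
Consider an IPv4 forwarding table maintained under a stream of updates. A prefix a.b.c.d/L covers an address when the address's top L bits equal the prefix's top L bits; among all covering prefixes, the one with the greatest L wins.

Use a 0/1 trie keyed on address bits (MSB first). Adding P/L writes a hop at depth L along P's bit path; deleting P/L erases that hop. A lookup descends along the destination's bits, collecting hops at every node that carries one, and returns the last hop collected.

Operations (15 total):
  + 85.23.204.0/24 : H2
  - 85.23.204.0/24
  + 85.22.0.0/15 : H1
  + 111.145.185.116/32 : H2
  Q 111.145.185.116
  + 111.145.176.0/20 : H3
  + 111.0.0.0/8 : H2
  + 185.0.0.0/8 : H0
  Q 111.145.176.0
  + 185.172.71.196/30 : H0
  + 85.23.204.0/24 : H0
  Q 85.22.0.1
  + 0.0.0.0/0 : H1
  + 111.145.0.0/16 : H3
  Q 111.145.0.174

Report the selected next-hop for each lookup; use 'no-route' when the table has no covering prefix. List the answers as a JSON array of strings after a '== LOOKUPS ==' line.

Process each operation:
  add 85.23.204.0/24 -> H2 at depth 24
  - 85.23.204.0/24 clear@24
  add 85.22.0.0/15 -> H1 at depth 15
  add 111.145.185.116/32 -> H2 at depth 32
  ? 111.145.185.116  path d0:-→d1:-→d2:-→d3:-→d4:-→d5:-→d6:-→d7:-→d8:-→d9:-→d10:-→d11:-→d12:-→d13:-→d14:-→d15:-→d16:-→d17:-→d18:-→d19:-→d20:-→d21:-→d22:-→d23:-→d24:-→d25:-→d26:-→d27:-→d28:-→d29:-→d30:-→d31:-→d32:H2  best=H2
  add 111.145.176.0/20 -> H3 at depth 20
  add 111.0.0.0/8 -> H2 at depth 8
  add 185.0.0.0/8 -> H0 at depth 8
  ? 111.145.176.0  path d0:-→d1:-→d2:-→d3:-→d4:-→d5:-→d6:-→d7:-→d8:H2→d9:-→d10:-→d11:-→d12:-→d13:-→d14:-→d15:-→d16:-→d17:-→d18:-→d19:-→d20:H3  best=H3
  add 185.172.71.196/30 -> H0 at depth 30
  add 85.23.204.0/24 -> H0 at depth 24
  ? 85.22.0.1  path d0:-→d1:-→d2:-→d3:-→d4:-→d5:-→d6:-→d7:-→d8:-→d9:-→d10:-→d11:-→d12:-→d13:-→d14:-→d15:H1  best=H1
  add 0.0.0.0/0 -> H1 at depth 0
  add 111.145.0.0/16 -> H3 at depth 16
  ? 111.145.0.174  path d0:H1→d1:-→d2:-→d3:-→d4:-→d5:-→d6:-→d7:-→d8:H2→d9:-→d10:-→d11:-→d12:-→d13:-→d14:-→d15:-→d16:H3  best=H3

== LOOKUPS ==
["H2","H3","H1","H3"]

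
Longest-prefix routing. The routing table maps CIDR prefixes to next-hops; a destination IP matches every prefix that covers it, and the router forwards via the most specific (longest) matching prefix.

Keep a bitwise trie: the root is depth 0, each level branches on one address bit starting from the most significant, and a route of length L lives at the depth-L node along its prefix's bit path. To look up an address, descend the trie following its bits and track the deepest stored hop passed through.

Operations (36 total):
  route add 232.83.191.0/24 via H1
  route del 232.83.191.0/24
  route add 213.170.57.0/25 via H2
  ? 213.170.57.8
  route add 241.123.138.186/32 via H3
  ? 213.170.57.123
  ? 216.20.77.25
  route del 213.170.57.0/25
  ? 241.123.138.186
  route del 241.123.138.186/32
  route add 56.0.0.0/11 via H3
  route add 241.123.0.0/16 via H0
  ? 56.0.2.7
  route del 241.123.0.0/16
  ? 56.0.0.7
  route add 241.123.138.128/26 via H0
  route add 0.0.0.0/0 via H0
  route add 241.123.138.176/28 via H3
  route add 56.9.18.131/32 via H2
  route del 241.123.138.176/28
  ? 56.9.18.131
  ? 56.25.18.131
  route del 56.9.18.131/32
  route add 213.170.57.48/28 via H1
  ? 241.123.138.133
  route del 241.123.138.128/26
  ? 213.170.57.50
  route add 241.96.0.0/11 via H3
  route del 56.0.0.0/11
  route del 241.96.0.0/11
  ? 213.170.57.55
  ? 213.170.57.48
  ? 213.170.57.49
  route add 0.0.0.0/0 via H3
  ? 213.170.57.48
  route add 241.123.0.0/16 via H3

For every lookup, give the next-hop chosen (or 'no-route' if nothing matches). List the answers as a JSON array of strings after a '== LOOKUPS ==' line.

Apply in order:
  + 232.83.191.0/24 (H1) depth=24
  del 232.83.191.0/24 (clear depth 24)
  + 213.170.57.0/25 (H2) depth=25
  lookup 213.170.57.8: bits 1101010110101010001110010 walk d0:-→d1:-→d2:-→d3:-→d4:-→d5:-→d6:-→d7:-→d8:-→d9:-→d10:-→d11:-→d12:-→d13:-→d14:-→d15:-→d16:-→d17:-→d18:-→d19:-→d20:-→d21:-→d22:-→d23:-→d24:-→d25:H2 -> H2
  + 241.123.138.186/32 (H3) depth=32
  lookup 213.170.57.123: bits 1101010110101010001110010 walk d0:-→d1:-→d2:-→d3:-→d4:-→d5:-→d6:-→d7:-→d8:-→d9:-→d10:-→d11:-→d12:-→d13:-→d14:-→d15:-→d16:-→d17:-→d18:-→d19:-→d20:-→d21:-→d22:-→d23:-→d24:-→d25:H2 -> H2
  lookup 216.20.77.25: bits 1101 walk d0:-→d1:-→d2:-→d3:-→d4:- -> no-route
  del 213.170.57.0/25 (clear depth 25)
  lookup 241.123.138.186: bits 11110001011110111000101010111010 walk d0:-→d1:-→d2:-→d3:-→d4:-→d5:-→d6:-→d7:-→d8:-→d9:-→d10:-→d11:-→d12:-→d13:-→d14:-→d15:-→d16:-→d17:-→d18:-→d19:-→d20:-→d21:-→d22:-→d23:-→d24:-→d25:-→d26:-→d27:-→d28:-→d29:-→d30:-→d31:-→d32:H3 -> H3
  del 241.123.138.186/32 (clear depth 32)
  + 56.0.0.0/11 (H3) depth=11
  + 241.123.0.0/16 (H0) depth=16
  lookup 56.0.2.7: bits 00111000000 walk d0:-→d1:-→d2:-→d3:-→d4:-→d5:-→d6:-→d7:-→d8:-→d9:-→d10:-→d11:H3 -> H3
  del 241.123.0.0/16 (clear depth 16)
  lookup 56.0.0.7: bits 00111000000 walk d0:-→d1:-→d2:-→d3:-→d4:-→d5:-→d6:-→d7:-→d8:-→d9:-→d10:-→d11:H3 -> H3
  + 241.123.138.128/26 (H0) depth=26
  + 0.0.0.0/0 (H0) depth=0
  + 241.123.138.176/28 (H3) depth=28
  + 56.9.18.131/32 (H2) depth=32
  del 241.123.138.176/28 (clear depth 28)
  lookup 56.9.18.131: bits 00111000000010010001001010000011 walk d0:H0→d1:-→d2:-→d3:-→d4:-→d5:-→d6:-→d7:-→d8:-→d9:-→d10:-→d11:H3→d12:-→d13:-→d14:-→d15:-→d16:-→d17:-→d18:-→d19:-→d20:-→d21:-→d22:-→d23:-→d24:-→d25:-→d26:-→d27:-→d28:-→d29:-→d30:-→d31:-→d32:H2 -> H2
  lookup 56.25.18.131: bits 00111000000 walk d0:H0→d1:-→d2:-→d3:-→d4:-→d5:-→d6:-→d7:-→d8:-→d9:-→d10:-→d11:H3 -> H3
  del 56.9.18.131/32 (clear depth 32)
  + 213.170.57.48/28 (H1) depth=28
  lookup 241.123.138.133: bits 11110001011110111000101010 walk d0:H0→d1:-→d2:-→d3:-→d4:-→d5:-→d6:-→d7:-→d8:-→d9:-→d10:-→d11:-→d12:-→d13:-→d14:-→d15:-→d16:-→d17:-→d18:-→d19:-→d20:-→d21:-→d22:-→d23:-→d24:-→d25:-→d26:H0 -> H0
  del 241.123.138.128/26 (clear depth 26)
  lookup 213.170.57.50: bits 1101010110101010001110010011 walk d0:H0→d1:-→d2:-→d3:-→d4:-→d5:-→d6:-→d7:-→d8:-→d9:-→d10:-→d11:-→d12:-→d13:-→d14:-→d15:-→d16:-→d17:-→d18:-→d19:-→d20:-→d21:-→d22:-→d23:-→d24:-→d25:-→d26:-→d27:-→d28:H1 -> H1
  + 241.96.0.0/11 (H3) depth=11
  del 56.0.0.0/11 (clear depth 11)
  del 241.96.0.0/11 (clear depth 11)
  lookup 213.170.57.55: bits 1101010110101010001110010011 walk d0:H0→d1:-→d2:-→d3:-→d4:-→d5:-→d6:-→d7:-→d8:-→d9:-→d10:-→d11:-→d12:-→d13:-→d14:-→d15:-→d16:-→d17:-→d18:-→d19:-→d20:-→d21:-→d22:-→d23:-→d24:-→d25:-→d26:-→d27:-→d28:H1 -> H1
  lookup 213.170.57.48: bits 1101010110101010001110010011 walk d0:H0→d1:-→d2:-→d3:-→d4:-→d5:-→d6:-→d7:-→d8:-→d9:-→d10:-→d11:-→d12:-→d13:-→d14:-→d15:-→d16:-→d17:-→d18:-→d19:-→d20:-→d21:-→d22:-→d23:-→d24:-→d25:-→d26:-→d27:-→d28:H1 -> H1
  lookup 213.170.57.49: bits 1101010110101010001110010011 walk d0:H0→d1:-→d2:-→d3:-→d4:-→d5:-→d6:-→d7:-→d8:-→d9:-→d10:-→d11:-→d12:-→d13:-→d14:-→d15:-→d16:-→d17:-→d18:-→d19:-→d20:-→d21:-→d22:-→d23:-→d24:-→d25:-→d26:-→d27:-→d28:H1 -> H1
  + 0.0.0.0/0 (H3) depth=0
  lookup 213.170.57.48: bits 1101010110101010001110010011 walk d0:H3→d1:-→d2:-→d3:-→d4:-→d5:-→d6:-→d7:-→d8:-→d9:-→d10:-→d11:-→d12:-→d13:-→d14:-→d15:-→d16:-→d17:-→d18:-→d19:-→d20:-→d21:-→d22:-→d23:-→d24:-→d25:-→d26:-→d27:-→d28:H1 -> H1
  + 241.123.0.0/16 (H3) depth=16

== LOOKUPS ==
["H2","H2","no-route","H3","H3","H3","H2","H3","H0","H1","H1","H1","H1","H1"]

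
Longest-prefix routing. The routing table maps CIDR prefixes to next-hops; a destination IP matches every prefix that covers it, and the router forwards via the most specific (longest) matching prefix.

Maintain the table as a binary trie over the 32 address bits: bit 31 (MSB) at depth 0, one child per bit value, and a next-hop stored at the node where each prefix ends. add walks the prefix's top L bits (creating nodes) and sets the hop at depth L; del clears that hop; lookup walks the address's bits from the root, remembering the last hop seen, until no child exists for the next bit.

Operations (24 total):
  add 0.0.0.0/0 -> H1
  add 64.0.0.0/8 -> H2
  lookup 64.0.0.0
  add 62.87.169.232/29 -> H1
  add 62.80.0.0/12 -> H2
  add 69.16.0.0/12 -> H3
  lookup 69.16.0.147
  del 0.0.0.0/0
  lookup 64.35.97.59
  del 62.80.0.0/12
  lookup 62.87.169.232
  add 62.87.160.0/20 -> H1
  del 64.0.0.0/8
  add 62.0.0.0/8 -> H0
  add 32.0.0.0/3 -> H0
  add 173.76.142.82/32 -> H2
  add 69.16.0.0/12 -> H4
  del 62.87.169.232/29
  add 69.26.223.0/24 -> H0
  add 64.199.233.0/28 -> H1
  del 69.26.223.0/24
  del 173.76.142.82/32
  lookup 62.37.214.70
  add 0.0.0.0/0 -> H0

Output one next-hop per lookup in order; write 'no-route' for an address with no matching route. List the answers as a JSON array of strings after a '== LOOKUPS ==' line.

Apply in order:
  add 0.0.0.0/0 -> H1 at depth 0
  add 64.0.0.0/8 -> H2 at depth 8
  lookup 64.0.0.0: bits 01000000 walk d0:H1→d1:-→d2:-→d3:-→d4:-→d5:-→d6:-→d7:-→d8:H2 -> H2
  add 62.87.169.232/29 -> H1 at depth 29
  add 62.80.0.0/12 -> H2 at depth 12
  add 69.16.0.0/12 -> H3 at depth 12
  lookup 69.16.0.147: bits 010001010001 walk d0:H1→d1:-→d2:-→d3:-→d4:-→d5:-→d6:-→d7:-→d8:-→d9:-→d10:-→d11:-→d12:H3 -> H3
  - 0.0.0.0/0 clear@0
  lookup 64.35.97.59: bits 01000000 walk d0:-→d1:-→d2:-→d3:-→d4:-→d5:-→d6:-→d7:-→d8:H2 -> H2
  - 62.80.0.0/12 clear@12
  lookup 62.87.169.232: bits 00111110010101111010100111101 walk d0:-→d1:-→d2:-→d3:-→d4:-→d5:-→d6:-→d7:-→d8:-→d9:-→d10:-→d11:-→d12:-→d13:-→d14:-→d15:-→d16:-→d17:-→d18:-→d19:-→d20:-→d21:-→d22:-→d23:-→d24:-→d25:-→d26:-→d27:-→d28:-→d29:H1 -> H1
  add 62.87.160.0/20 -> H1 at depth 20
  - 64.0.0.0/8 clear@8
  add 62.0.0.0/8 -> H0 at depth 8
  add 32.0.0.0/3 -> H0 at depth 3
  add 173.76.142.82/32 -> H2 at depth 32
  add 69.16.0.0/12 -> H4 at depth 12
  - 62.87.169.232/29 clear@29
  add 69.26.223.0/24 -> H0 at depth 24
  add 64.199.233.0/28 -> H1 at depth 28
  - 69.26.223.0/24 clear@24
  - 173.76.142.82/32 clear@32
  lookup 62.37.214.70: bits 001111100 walk d0:-→d1:-→d2:-→d3:H0→d4:-→d5:-→d6:-→d7:-→d8:H0→d9:- -> H0
  add 0.0.0.0/0 -> H0 at depth 0

== LOOKUPS ==
["H2","H3","H2","H1","H0"]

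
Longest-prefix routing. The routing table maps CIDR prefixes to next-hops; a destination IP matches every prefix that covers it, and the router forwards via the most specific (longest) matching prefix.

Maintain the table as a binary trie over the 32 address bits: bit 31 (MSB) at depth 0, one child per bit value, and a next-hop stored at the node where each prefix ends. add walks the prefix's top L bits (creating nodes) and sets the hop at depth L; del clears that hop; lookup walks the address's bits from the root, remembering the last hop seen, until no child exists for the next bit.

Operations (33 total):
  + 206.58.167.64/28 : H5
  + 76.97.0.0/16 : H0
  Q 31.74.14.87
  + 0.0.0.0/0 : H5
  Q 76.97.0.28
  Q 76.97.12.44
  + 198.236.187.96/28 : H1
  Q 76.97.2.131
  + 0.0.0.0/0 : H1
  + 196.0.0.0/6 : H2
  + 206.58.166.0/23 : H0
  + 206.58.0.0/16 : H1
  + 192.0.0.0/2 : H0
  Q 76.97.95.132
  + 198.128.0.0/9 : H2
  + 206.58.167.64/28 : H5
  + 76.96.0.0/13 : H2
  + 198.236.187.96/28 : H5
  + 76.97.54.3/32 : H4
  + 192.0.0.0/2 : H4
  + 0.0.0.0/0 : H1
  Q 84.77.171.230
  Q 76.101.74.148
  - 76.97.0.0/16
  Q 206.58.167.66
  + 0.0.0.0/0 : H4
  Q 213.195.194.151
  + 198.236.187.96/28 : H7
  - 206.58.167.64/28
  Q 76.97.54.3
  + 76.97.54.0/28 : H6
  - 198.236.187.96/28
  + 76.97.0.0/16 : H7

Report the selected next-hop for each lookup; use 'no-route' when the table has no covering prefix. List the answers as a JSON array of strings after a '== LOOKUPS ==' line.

Apply in order:
  + 206.58.167.64/28 (H5) depth=28
  + 76.97.0.0/16 (H0) depth=16
  Q 31.74.14.87: descend 0 ; hops seen [∅] ; pick no-route
  + 0.0.0.0/0 (H5) depth=0
  Q 76.97.0.28: descend 0100110001100001 ; hops seen [H5,H0] ; pick H0
  Q 76.97.12.44: descend 0100110001100001 ; hops seen [H5,H0] ; pick H0
  + 198.236.187.96/28 (H1) depth=28
  Q 76.97.2.131: descend 0100110001100001 ; hops seen [H5,H0] ; pick H0
  + 0.0.0.0/0 (H1) depth=0
  + 196.0.0.0/6 (H2) depth=6
  + 206.58.166.0/23 (H0) depth=23
  + 206.58.0.0/16 (H1) depth=16
  + 192.0.0.0/2 (H0) depth=2
  Q 76.97.95.132: descend 0100110001100001 ; hops seen [H1,H0] ; pick H0
  + 198.128.0.0/9 (H2) depth=9
  + 206.58.167.64/28 (H5) depth=28
  + 76.96.0.0/13 (H2) depth=13
  + 198.236.187.96/28 (H5) depth=28
  + 76.97.54.3/32 (H4) depth=32
  + 192.0.0.0/2 (H4) depth=2
  + 0.0.0.0/0 (H1) depth=0
  Q 84.77.171.230: descend 010 ; hops seen [H1] ; pick H1
  Q 76.101.74.148: descend 0100110001100 ; hops seen [H1,H2] ; pick H2
  - 76.97.0.0/16 clear@16
  Q 206.58.167.66: descend 1100111000111010101001110100 ; hops seen [H1,H4,H1,H0,H5] ; pick H5
  + 0.0.0.0/0 (H4) depth=0
  Q 213.195.194.151: descend 110 ; hops seen [H4,H4] ; pick H4
  + 198.236.187.96/28 (H7) depth=28
  - 206.58.167.64/28 clear@28
  Q 76.97.54.3: descend 01001100011000010011011000000011 ; hops seen [H4,H2,H4] ; pick H4
  + 76.97.54.0/28 (H6) depth=28
  - 198.236.187.96/28 clear@28
  + 76.97.0.0/16 (H7) depth=16

== LOOKUPS ==
["no-route","H0","H0","H0","H0","H1","H2","H5","H4","H4"]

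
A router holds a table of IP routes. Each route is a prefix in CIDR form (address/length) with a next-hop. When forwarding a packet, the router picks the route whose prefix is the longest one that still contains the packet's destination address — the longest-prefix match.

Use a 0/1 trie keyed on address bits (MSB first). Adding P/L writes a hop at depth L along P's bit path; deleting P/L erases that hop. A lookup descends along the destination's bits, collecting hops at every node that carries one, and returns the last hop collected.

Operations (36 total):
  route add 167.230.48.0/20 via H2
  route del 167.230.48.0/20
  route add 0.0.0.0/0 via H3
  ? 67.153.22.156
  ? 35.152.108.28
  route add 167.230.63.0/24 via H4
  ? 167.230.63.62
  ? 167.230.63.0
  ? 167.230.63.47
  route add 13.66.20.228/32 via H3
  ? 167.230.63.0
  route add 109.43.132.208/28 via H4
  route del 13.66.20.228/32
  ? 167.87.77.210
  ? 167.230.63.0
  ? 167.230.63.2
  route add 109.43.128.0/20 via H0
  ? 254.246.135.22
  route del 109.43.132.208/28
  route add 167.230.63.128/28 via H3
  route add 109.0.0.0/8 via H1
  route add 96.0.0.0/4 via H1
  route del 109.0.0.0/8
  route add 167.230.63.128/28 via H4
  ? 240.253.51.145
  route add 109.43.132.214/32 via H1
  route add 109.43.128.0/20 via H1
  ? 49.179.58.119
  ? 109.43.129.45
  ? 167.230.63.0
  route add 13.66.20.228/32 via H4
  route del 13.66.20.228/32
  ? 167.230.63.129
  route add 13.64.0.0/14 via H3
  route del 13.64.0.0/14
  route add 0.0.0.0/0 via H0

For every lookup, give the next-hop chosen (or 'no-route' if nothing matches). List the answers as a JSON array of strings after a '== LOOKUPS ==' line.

Process each operation:
  add 167.230.48.0/20 -> H2 at depth 20
  del 167.230.48.0/20 (clear depth 20)
  add 0.0.0.0/0 -> H3 at depth 0
  ? 67.153.22.156  path d0:H3  best=H3
  ? 35.152.108.28  path d0:H3  best=H3
  add 167.230.63.0/24 -> H4 at depth 24
  ? 167.230.63.62  path d0:H3→d1:-→d2:-→d3:-→d4:-→d5:-→d6:-→d7:-→d8:-→d9:-→d10:-→d11:-→d12:-→d13:-→d14:-→d15:-→d16:-→d17:-→d18:-→d19:-→d20:-→d21:-→d22:-→d23:-→d24:H4  best=H4
  ? 167.230.63.0  path d0:H3→d1:-→d2:-→d3:-→d4:-→d5:-→d6:-→d7:-→d8:-→d9:-→d10:-→d11:-→d12:-→d13:-→d14:-→d15:-→d16:-→d17:-→d18:-→d19:-→d20:-→d21:-→d22:-→d23:-→d24:H4  best=H4
  ? 167.230.63.47  path d0:H3→d1:-→d2:-→d3:-→d4:-→d5:-→d6:-→d7:-→d8:-→d9:-→d10:-→d11:-→d12:-→d13:-→d14:-→d15:-→d16:-→d17:-→d18:-→d19:-→d20:-→d21:-→d22:-→d23:-→d24:H4  best=H4
  add 13.66.20.228/32 -> H3 at depth 32
  ? 167.230.63.0  path d0:H3→d1:-→d2:-→d3:-→d4:-→d5:-→d6:-→d7:-→d8:-→d9:-→d10:-→d11:-→d12:-→d13:-→d14:-→d15:-→d16:-→d17:-→d18:-→d19:-→d20:-→d21:-→d22:-→d23:-→d24:H4  best=H4
  add 109.43.132.208/28 -> H4 at depth 28
  del 13.66.20.228/32 (clear depth 32)
  ? 167.87.77.210  path d0:H3→d1:-→d2:-→d3:-→d4:-→d5:-→d6:-→d7:-→d8:-  best=H3
  ? 167.230.63.0  path d0:H3→d1:-→d2:-→d3:-→d4:-→d5:-→d6:-→d7:-→d8:-→d9:-→d10:-→d11:-→d12:-→d13:-→d14:-→d15:-→d16:-→d17:-→d18:-→d19:-→d20:-→d21:-→d22:-→d23:-→d24:H4  best=H4
  ? 167.230.63.2  path d0:H3→d1:-→d2:-→d3:-→d4:-→d5:-→d6:-→d7:-→d8:-→d9:-→d10:-→d11:-→d12:-→d13:-→d14:-→d15:-→d16:-→d17:-→d18:-→d19:-→d20:-→d21:-→d22:-→d23:-→d24:H4  best=H4
  add 109.43.128.0/20 -> H0 at depth 20
  ? 254.246.135.22  path d0:H3→d1:-  best=H3
  del 109.43.132.208/28 (clear depth 28)
  add 167.230.63.128/28 -> H3 at depth 28
  add 109.0.0.0/8 -> H1 at depth 8
  add 96.0.0.0/4 -> H1 at depth 4
  del 109.0.0.0/8 (clear depth 8)
  add 167.230.63.128/28 -> H4 at depth 28
  ? 240.253.51.145  path d0:H3→d1:-  best=H3
  add 109.43.132.214/32 -> H1 at depth 32
  add 109.43.128.0/20 -> H1 at depth 20
  ? 49.179.58.119  path d0:H3→d1:-→d2:-  best=H3
  ? 109.43.129.45  path d0:H3→d1:-→d2:-→d3:-→d4:H1→d5:-→d6:-→d7:-→d8:-→d9:-→d10:-→d11:-→d12:-→d13:-→d14:-→d15:-→d16:-→d17:-→d18:-→d19:-→d20:H1→d21:-  best=H1
  ? 167.230.63.0  path d0:H3→d1:-→d2:-→d3:-→d4:-→d5:-→d6:-→d7:-→d8:-→d9:-→d10:-→d11:-→d12:-→d13:-→d14:-→d15:-→d16:-→d17:-→d18:-→d19:-→d20:-→d21:-→d22:-→d23:-→d24:H4  best=H4
  add 13.66.20.228/32 -> H4 at depth 32
  del 13.66.20.228/32 (clear depth 32)
  ? 167.230.63.129  path d0:H3→d1:-→d2:-→d3:-→d4:-→d5:-→d6:-→d7:-→d8:-→d9:-→d10:-→d11:-→d12:-→d13:-→d14:-→d15:-→d16:-→d17:-→d18:-→d19:-→d20:-→d21:-→d22:-→d23:-→d24:H4→d25:-→d26:-→d27:-→d28:H4  best=H4
  add 13.64.0.0/14 -> H3 at depth 14
  del 13.64.0.0/14 (clear depth 14)
  add 0.0.0.0/0 -> H0 at depth 0

== LOOKUPS ==
["H3","H3","H4","H4","H4","H4","H3","H4","H4","H3","H3","H3","H1","H4","H4"]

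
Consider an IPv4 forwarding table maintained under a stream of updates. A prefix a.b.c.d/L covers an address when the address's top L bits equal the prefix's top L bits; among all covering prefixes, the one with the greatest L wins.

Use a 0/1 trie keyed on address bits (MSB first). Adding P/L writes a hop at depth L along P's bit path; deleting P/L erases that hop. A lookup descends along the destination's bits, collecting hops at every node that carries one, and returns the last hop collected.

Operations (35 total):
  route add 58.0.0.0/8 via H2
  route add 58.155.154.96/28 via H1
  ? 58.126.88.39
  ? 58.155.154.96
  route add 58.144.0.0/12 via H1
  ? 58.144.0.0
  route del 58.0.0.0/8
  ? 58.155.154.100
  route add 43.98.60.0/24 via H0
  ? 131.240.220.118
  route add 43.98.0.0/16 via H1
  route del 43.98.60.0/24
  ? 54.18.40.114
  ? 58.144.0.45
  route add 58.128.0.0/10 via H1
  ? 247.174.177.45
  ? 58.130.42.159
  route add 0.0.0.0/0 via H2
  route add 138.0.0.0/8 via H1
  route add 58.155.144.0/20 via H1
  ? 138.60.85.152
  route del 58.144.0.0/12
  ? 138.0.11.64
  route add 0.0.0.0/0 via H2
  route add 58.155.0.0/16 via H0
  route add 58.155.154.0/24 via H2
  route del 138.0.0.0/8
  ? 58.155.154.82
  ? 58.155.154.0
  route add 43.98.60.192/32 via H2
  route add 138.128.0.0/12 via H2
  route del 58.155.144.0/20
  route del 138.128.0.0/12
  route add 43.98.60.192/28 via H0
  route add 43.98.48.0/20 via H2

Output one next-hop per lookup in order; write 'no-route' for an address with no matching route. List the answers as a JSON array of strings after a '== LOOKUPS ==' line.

Trace:
  + 58.0.0.0/8 (H2) depth=8
  + 58.155.154.96/28 (H1) depth=28
  Q 58.126.88.39: descend 00111010 ; hops seen [H2] ; pick H2
  Q 58.155.154.96: descend 0011101010011011100110100110 ; hops seen [H2,H1] ; pick H1
  + 58.144.0.0/12 (H1) depth=12
  Q 58.144.0.0: descend 001110101001 ; hops seen [H2,H1] ; pick H1
  - 58.0.0.0/8 clear@8
  Q 58.155.154.100: descend 0011101010011011100110100110 ; hops seen [H1,H1] ; pick H1
  + 43.98.60.0/24 (H0) depth=24
  Q 131.240.220.118: descend ε ; hops seen [∅] ; pick no-route
  + 43.98.0.0/16 (H1) depth=16
  - 43.98.60.0/24 clear@24
  Q 54.18.40.114: descend 0011 ; hops seen [∅] ; pick no-route
  Q 58.144.0.45: descend 001110101001 ; hops seen [H1] ; pick H1
  + 58.128.0.0/10 (H1) depth=10
  Q 247.174.177.45: descend ε ; hops seen [∅] ; pick no-route
  Q 58.130.42.159: descend 00111010100 ; hops seen [H1] ; pick H1
  + 0.0.0.0/0 (H2) depth=0
  + 138.0.0.0/8 (H1) depth=8
  + 58.155.144.0/20 (H1) depth=20
  Q 138.60.85.152: descend 10001010 ; hops seen [H2,H1] ; pick H1
  - 58.144.0.0/12 clear@12
  Q 138.0.11.64: descend 10001010 ; hops seen [H2,H1] ; pick H1
  + 0.0.0.0/0 (H2) depth=0
  + 58.155.0.0/16 (H0) depth=16
  + 58.155.154.0/24 (H2) depth=24
  - 138.0.0.0/8 clear@8
  Q 58.155.154.82: descend 00111010100110111001101001 ; hops seen [H2,H1,H0,H1,H2] ; pick H2
  Q 58.155.154.0: descend 0011101010011011100110100 ; hops seen [H2,H1,H0,H1,H2] ; pick H2
  + 43.98.60.192/32 (H2) depth=32
  + 138.128.0.0/12 (H2) depth=12
  - 58.155.144.0/20 clear@20
  - 138.128.0.0/12 clear@12
  + 43.98.60.192/28 (H0) depth=28
  + 43.98.48.0/20 (H2) depth=20

== LOOKUPS ==
["H2","H1","H1","H1","no-route","no-route","H1","no-route","H1","H1","H1","H2","H2"]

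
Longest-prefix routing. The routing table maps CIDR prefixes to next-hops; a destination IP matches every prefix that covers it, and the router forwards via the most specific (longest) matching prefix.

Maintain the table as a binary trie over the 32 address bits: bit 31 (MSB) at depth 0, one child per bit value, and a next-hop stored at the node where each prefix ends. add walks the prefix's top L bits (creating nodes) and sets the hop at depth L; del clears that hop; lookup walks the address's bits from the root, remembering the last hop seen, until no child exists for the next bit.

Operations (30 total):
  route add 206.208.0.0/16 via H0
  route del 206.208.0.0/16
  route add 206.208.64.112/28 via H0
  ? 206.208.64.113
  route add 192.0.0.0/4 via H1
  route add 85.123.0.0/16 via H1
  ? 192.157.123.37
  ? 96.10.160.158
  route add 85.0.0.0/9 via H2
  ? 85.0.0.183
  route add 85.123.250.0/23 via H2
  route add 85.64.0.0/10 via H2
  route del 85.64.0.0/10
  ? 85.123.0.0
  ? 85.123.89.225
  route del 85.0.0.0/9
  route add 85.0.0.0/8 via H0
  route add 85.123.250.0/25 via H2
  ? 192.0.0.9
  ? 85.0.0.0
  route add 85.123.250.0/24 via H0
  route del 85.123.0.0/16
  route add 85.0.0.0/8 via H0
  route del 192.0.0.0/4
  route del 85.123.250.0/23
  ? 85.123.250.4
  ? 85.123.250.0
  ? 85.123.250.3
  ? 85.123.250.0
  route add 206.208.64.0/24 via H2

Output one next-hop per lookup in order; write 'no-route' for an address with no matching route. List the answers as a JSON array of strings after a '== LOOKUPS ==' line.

Trace:
  + 206.208.0.0/16 (H0) depth=16
  - 206.208.0.0/16 clear@16
  + 206.208.64.112/28 (H0) depth=28
  lookup 206.208.64.113: bits 1100111011010000010000000111 walk d0:-→d1:-→d2:-→d3:-→d4:-→d5:-→d6:-→d7:-→d8:-→d9:-→d10:-→d11:-→d12:-→d13:-→d14:-→d15:-→d16:-→d17:-→d18:-→d19:-→d20:-→d21:-→d22:-→d23:-→d24:-→d25:-→d26:-→d27:-→d28:H0 -> H0
  + 192.0.0.0/4 (H1) depth=4
  + 85.123.0.0/16 (H1) depth=16
  lookup 192.157.123.37: bits 1100 walk d0:-→d1:-→d2:-→d3:-→d4:H1 -> H1
  lookup 96.10.160.158: bits 01 walk d0:-→d1:-→d2:- -> no-route
  + 85.0.0.0/9 (H2) depth=9
  lookup 85.0.0.183: bits 010101010 walk d0:-→d1:-→d2:-→d3:-→d4:-→d5:-→d6:-→d7:-→d8:-→d9:H2 -> H2
  + 85.123.250.0/23 (H2) depth=23
  + 85.64.0.0/10 (H2) depth=10
  - 85.64.0.0/10 clear@10
  lookup 85.123.0.0: bits 0101010101111011 walk d0:-→d1:-→d2:-→d3:-→d4:-→d5:-→d6:-→d7:-→d8:-→d9:H2→d10:-→d11:-→d12:-→d13:-→d14:-→d15:-→d16:H1 -> H1
  lookup 85.123.89.225: bits 0101010101111011 walk d0:-→d1:-→d2:-→d3:-→d4:-→d5:-→d6:-→d7:-→d8:-→d9:H2→d10:-→d11:-→d12:-→d13:-→d14:-→d15:-→d16:H1 -> H1
  - 85.0.0.0/9 clear@9
  + 85.0.0.0/8 (H0) depth=8
  + 85.123.250.0/25 (H2) depth=25
  lookup 192.0.0.9: bits 1100 walk d0:-→d1:-→d2:-→d3:-→d4:H1 -> H1
  lookup 85.0.0.0: bits 010101010 walk d0:-→d1:-→d2:-→d3:-→d4:-→d5:-→d6:-→d7:-→d8:H0→d9:- -> H0
  + 85.123.250.0/24 (H0) depth=24
  - 85.123.0.0/16 clear@16
  + 85.0.0.0/8 (H0) depth=8
  - 192.0.0.0/4 clear@4
  - 85.123.250.0/23 clear@23
  lookup 85.123.250.4: bits 0101010101111011111110100 walk d0:-→d1:-→d2:-→d3:-→d4:-→d5:-→d6:-→d7:-→d8:H0→d9:-→d10:-→d11:-→d12:-→d13:-→d14:-→d15:-→d16:-→d17:-→d18:-→d19:-→d20:-→d21:-→d22:-→d23:-→d24:H0→d25:H2 -> H2
  lookup 85.123.250.0: bits 0101010101111011111110100 walk d0:-→d1:-→d2:-→d3:-→d4:-→d5:-→d6:-→d7:-→d8:H0→d9:-→d10:-→d11:-→d12:-→d13:-→d14:-→d15:-→d16:-→d17:-→d18:-→d19:-→d20:-→d21:-→d22:-→d23:-→d24:H0→d25:H2 -> H2
  lookup 85.123.250.3: bits 0101010101111011111110100 walk d0:-→d1:-→d2:-→d3:-→d4:-→d5:-→d6:-→d7:-→d8:H0→d9:-→d10:-→d11:-→d12:-→d13:-→d14:-→d15:-→d16:-→d17:-→d18:-→d19:-→d20:-→d21:-→d22:-→d23:-→d24:H0→d25:H2 -> H2
  lookup 85.123.250.0: bits 0101010101111011111110100 walk d0:-→d1:-→d2:-→d3:-→d4:-→d5:-→d6:-→d7:-→d8:H0→d9:-→d10:-→d11:-→d12:-→d13:-→d14:-→d15:-→d16:-→d17:-→d18:-→d19:-→d20:-→d21:-→d22:-→d23:-→d24:H0→d25:H2 -> H2
  + 206.208.64.0/24 (H2) depth=24

== LOOKUPS ==
["H0","H1","no-route","H2","H1","H1","H1","H0","H2","H2","H2","H2"]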